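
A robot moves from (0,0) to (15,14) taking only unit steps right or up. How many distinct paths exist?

Each path has 15 right steps and 14 up steps in some order (29 steps total).
Choose which 14 of the 29 steps are up: C(29,14).

Final answer: C(29,14) = 77558760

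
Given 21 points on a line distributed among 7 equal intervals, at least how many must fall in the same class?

By pigeonhole with 21 objects and 7 categories: ceiling(21/7).

Final answer: 3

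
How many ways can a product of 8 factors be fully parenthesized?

The structures are counted by the Catalan number C_n. Here n = 8 - 1 = 7.
Using C_0 = 1 and C_(k+1) = C_k x 2(2k+1)/(k+2), build up term by term: C_1=1, C_2=2, C_3=5, C_4=14, C_5=42, C_6=132, C_7=429.

Final answer: C_{7} = 429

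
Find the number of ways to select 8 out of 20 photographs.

C(20,8) = 20!/(8! x (20-8)!).

Final answer: C(20,8) = 125970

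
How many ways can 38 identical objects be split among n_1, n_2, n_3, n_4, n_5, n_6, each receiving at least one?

Substitute n'_i = n_i - 1 (so n'_i >= 0). Then sum n'_i = 38 - 6 = 32.
Stars and bars: C(32+6-1, 6-1) = C(37,5).

Final answer: C(37,5) = 435897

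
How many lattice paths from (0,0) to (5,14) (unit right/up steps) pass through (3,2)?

Paths (0,0)->(3,2): C(5,2) = 10.
Paths (3,2)->(5,14): C(14,12) = 91.
By multiplication principle: 10 x 91.

Final answer: 910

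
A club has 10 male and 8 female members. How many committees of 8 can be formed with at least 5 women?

Sum over valid woman counts:
C(8,5)C(10,3) = 6720
C(8,6)C(10,2) = 1260
C(8,7)C(10,1) = 80
C(8,8)C(10,0) = 1
Total: 6720 + 1260 + 80 + 1.

Final answer: 8061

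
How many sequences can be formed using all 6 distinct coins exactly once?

The number of ways to arrange 6 distinct objects is 6!.

Final answer: 6! = 720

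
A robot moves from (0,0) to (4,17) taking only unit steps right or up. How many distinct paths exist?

Each path has 4 right steps and 17 up steps in some order (21 steps total).
Choose which 17 of the 21 steps are up: C(21,17).

Final answer: C(21,17) = 5985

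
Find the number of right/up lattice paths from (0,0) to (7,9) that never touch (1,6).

Total paths to (7,9): C(16,9) = 11440.
Paths through (1,6): C(7,6) x C(9,3) = 588.
Avoiding (1,6): 11440 - 588.

Final answer: 10852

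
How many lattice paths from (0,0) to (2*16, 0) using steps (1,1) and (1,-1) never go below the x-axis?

Total monotonic paths to (16,16): C(32,16) = 601080390.
By the reflection principle, paths that go above the diagonal number C(32,17) = 565722720.
Valid Dyck paths: 601080390 - 565722720.
(These counts are the Catalan numbers.)

Final answer: C_{16} = 35357670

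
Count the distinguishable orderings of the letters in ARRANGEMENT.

Letters (A:2, E:2, G:1, M:1, N:2, R:2, T:1). Total letters: 11.
Permutations = 11!/(2! x 2! x 2! x 2!).

Final answer: 2494800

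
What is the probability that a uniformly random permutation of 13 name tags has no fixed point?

D(n) = (n-1)(D(n-1) + D(n-2)), D(0)=1, D(1)=0.
Building up: D(2)=1, D(3)=2, D(4)=9, D(5)=44, D(6)=265, D(7)=1854, D(8)=14833, D(9)=133496, D(10)=1334961, D(11)=14684570, D(12)=176214841, D(13)=2290792932.
Total arrangements: 13! = 6227020800.
Probability = D(13)/13! = 63633137/172972800.

Final answer: D(13)/13! = 2290792932/6227020800 = 0.367879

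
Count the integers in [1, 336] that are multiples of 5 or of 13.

Multiples of 5: 67. Multiples of 13: 25. Of both (lcm=65): 5.
By inclusion-exclusion: 67 + 25 - 5.

Final answer: 87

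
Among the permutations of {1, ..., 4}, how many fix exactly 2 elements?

Choose which 2 elements are fixed: C(4,2) = 6.
Derange the remaining 2 using D(j) = (j-1)(D(j-1) + D(j-2)), D(0)=1, D(1)=0: D(2)=1.
Total: 6 x 1.

Final answer: C(4,2) D(2) = 6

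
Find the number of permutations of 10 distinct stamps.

The number of ways to arrange 10 distinct objects is 10!.

Final answer: 10! = 3628800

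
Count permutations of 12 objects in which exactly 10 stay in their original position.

Choose which 10 elements are fixed: C(12,10) = 66.
Derange the remaining 2 using D(j) = (j-1)(D(j-1) + D(j-2)), D(0)=1, D(1)=0: D(2)=1.
Total: 66 x 1.

Final answer: C(12,10) D(2) = 66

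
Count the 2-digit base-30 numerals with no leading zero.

In base 30, the leading digit has 29 choices (1..29); each of the remaining 1 digits has 30 choices.
Total: 29 x 30^1.

Final answer: 870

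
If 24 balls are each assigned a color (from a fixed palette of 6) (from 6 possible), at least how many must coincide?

There are 6 possible values for color (from a fixed palette of 6). With 24 balls and 6 categories, by pigeonhole: ceiling(24/6).

Final answer: 4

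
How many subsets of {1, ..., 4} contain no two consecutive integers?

Condition on whether n belongs to the subset: if not, any valid subset of {1, ..., n-1} works (a(n-1)); if so, n-1 is excluded and the rest is a valid subset of {1, ..., n-2} (a(n-2)). Hence a(n) = a(n-1) + a(n-2), a(1)=2, a(2)=3.
Iterating the recurrence: a(1)=2, a(2)=3, a(3)=5, a(4)=8.

Final answer: 8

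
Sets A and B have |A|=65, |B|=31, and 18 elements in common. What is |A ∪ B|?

|A union B| = |A| + |B| - |A intersect B| = 65 + 31 - 18.

Final answer: 78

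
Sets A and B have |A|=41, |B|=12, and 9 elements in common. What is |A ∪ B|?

|A union B| = |A| + |B| - |A intersect B| = 41 + 12 - 9.

Final answer: 44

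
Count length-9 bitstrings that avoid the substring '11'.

Let a(n) count valid strings. If the last bit is 0 the prefix is any valid string of length n-1; if it is 1 the string must end in 01 with a valid prefix of length n-2. So a(n) = a(n-1) + a(n-2), a(1)=2, a(2)=3.
Computing successive values: a(1)=2, a(2)=3, a(3)=5, a(4)=8, a(5)=13, a(6)=21, a(7)=34, a(8)=55, a(9)=89.

Final answer: 89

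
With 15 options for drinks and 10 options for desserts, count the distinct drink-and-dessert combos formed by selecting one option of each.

By the multiplication principle: 15 x 10.

Final answer: 150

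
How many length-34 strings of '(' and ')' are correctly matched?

This is a standard Catalan-number count: the answer is C_n. Here n = 17 (pairs).
Using C_0 = 1 and C_(k+1) = C_k x 2(2k+1)/(k+2), build up term by term: C_1=1, C_2=2, C_3=5, C_4=14, C_5=42, C_6=132, C_7=429, C_8=1430, C_9=4862, C_10=16796, C_11=58786, C_12=208012, C_13=742900, C_14=2674440, C_15=9694845, C_16=35357670, C_17=129644790.

Final answer: C_{17} = 129644790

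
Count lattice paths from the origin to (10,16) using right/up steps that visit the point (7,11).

Paths (0,0)->(7,11): C(18,11) = 31824.
Paths (7,11)->(10,16): C(8,5) = 56.
By multiplication principle: 31824 x 56.

Final answer: 1782144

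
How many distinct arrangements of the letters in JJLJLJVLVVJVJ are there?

Letters (J:6, L:3, V:4). Total letters: 13.
Permutations = 13!/(6! x 4! x 3!).

Final answer: 60060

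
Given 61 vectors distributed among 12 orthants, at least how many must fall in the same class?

By pigeonhole with 61 objects and 12 categories: ceiling(61/12).

Final answer: 6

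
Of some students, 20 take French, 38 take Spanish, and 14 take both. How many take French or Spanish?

|A union B| = |A| + |B| - |A intersect B| = 20 + 38 - 14.

Final answer: 44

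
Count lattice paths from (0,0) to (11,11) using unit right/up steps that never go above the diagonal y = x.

Total monotonic paths to (11,11): C(22,11) = 705432.
By the reflection principle, paths that go above the diagonal number C(22,12) = 646646.
Valid Dyck paths: 705432 - 646646.
(Check: C(22,11) - C(22,12) = C(22,11)/12, the Catalan number C_{11}.)

Final answer: C_{11} = 58786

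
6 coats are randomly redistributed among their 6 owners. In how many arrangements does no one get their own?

Use the recurrence D(n) = (n-1)(D(n-1) + D(n-2)) with D(0)=1, D(1)=0.
D(2) = 1 x (0 + 1) = 1
D(3) = 2 x (1 + 0) = 2
D(4) = 3 x (2 + 1) = 9
D(5) = 4 x (9 + 2) = 44
D(6) = 5 x (D(5) + D(4)) = 5 x (44 + 9)

Final answer: D(6) = 265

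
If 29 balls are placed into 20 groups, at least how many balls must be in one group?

By the pigeonhole principle: ceiling(29/20).

Final answer: 2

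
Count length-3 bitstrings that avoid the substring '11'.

Classify by the final bit: ...0 gives a(n-1) strings, ...01 gives a(n-2) strings. Thus a(n) = a(n-1) + a(n-2) with a(1)=2, a(2)=3.
Iterating the recurrence: a(1)=2, a(2)=3, a(3)=5.

Final answer: 5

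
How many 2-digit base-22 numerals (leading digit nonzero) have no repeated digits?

The leading digit has 21 choices (anything but zero); the next has 21 (anything but the first), then 20, and so on, one fewer each time.
Total: 21 x 21.

Final answer: 441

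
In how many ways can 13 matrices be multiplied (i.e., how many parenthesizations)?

This is a standard Catalan-number count: the answer is C_n. Here n = 13 - 1 = 12.
C_n = (2n)!/(n!(n+1)!), so C_{12} = 24!/(12! x 13!) = C(24,12)/13 = 2704156/13.

Final answer: C_{12} = 208012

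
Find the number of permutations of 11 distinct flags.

The number of ways to arrange 11 distinct objects is 11!.

Final answer: 11! = 39916800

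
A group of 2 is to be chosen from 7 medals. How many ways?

C(7,2) = 7!/(2! x (7-2)!).

Final answer: C(7,2) = 21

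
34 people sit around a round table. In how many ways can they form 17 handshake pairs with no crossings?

This is a standard Catalan-number count: the answer is C_n. Here n = 34/2 = 17.
C_n = C(2n,n) - C(2n,n+1), so C_{17} = C(34,17) - C(34,18) = 2333606220 - 2203961430.

Final answer: C_{17} = 129644790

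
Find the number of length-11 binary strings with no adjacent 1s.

Classify by the final bit: ...0 gives a(n-1) strings, ...01 gives a(n-2) strings. Thus a(n) = a(n-1) + a(n-2) with a(1)=2, a(2)=3.
Iterating the recurrence: a(1)=2, a(2)=3, a(3)=5, a(4)=8, a(5)=13, a(6)=21, a(7)=34, a(8)=55, a(9)=89, a(10)=144, a(11)=233.

Final answer: 233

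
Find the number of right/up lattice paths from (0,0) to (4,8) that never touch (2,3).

Total paths to (4,8): C(12,8) = 495.
Paths through (2,3): C(5,3) x C(7,5) = 210.
Avoiding (2,3): 495 - 210.

Final answer: 285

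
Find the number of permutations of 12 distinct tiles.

The number of ways to arrange 12 distinct objects is 12!.

Final answer: 12! = 479001600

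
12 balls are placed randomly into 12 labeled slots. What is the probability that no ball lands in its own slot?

Use the recurrence D(n) = (n-1)(D(n-1) + D(n-2)) with D(0)=1, D(1)=0.
Building up: D(2)=1, D(3)=2, D(4)=9, D(5)=44, D(6)=265, D(7)=1854, D(8)=14833, D(9)=133496, D(10)=1334961, D(11)=14684570, D(12)=176214841.
Total arrangements: 12! = 479001600.
Probability = D(12)/12! = 16019531/43545600.

Final answer: D(12)/12! = 176214841/479001600 = 0.367879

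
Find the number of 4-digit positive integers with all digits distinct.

First digit: 9 (not 0). Second: 9 (not first). Third: 8, etc.
Total: 9 x 9 x 8 x 7.

Final answer: 4536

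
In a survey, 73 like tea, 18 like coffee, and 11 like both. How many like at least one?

|A union B| = |A| + |B| - |A intersect B| = 73 + 18 - 11.

Final answer: 80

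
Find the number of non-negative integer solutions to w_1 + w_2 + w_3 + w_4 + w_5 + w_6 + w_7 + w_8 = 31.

Stars and bars with 31 stars and 7 bars:
C(31+8-1, 8-1) = C(38,7).

Final answer: C(38,7) = 12620256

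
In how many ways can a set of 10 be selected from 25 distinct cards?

C(25,10) = 25!/(10! x 15!).

Final answer: \binom{25}{10} = 3268760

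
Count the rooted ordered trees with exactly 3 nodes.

This is a standard Catalan-number count: the answer is C_n. Here n = 3 - 1 = 2.
C_n = (2n)!/(n!(n+1)!), so C_{2} = 4!/(2! x 3!) = C(4,2)/3 = 6/3.

Final answer: C_{2} = 2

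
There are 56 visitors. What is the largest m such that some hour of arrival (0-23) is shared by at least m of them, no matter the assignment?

There are 24 possible values for hour of arrival (0-23). With 56 visitors and 24 categories, by pigeonhole: ceiling(56/24).

Final answer: 3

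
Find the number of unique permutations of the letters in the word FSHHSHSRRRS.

Letters (F:1, H:3, R:3, S:4). Total letters: 11.
Permutations = 11!/(4! x 3! x 3!).

Final answer: 46200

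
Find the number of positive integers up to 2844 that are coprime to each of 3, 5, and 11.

|div by 3|=948, |div by 5|=568, |div by 11|=258.
|div by 3&5|=189, |div by 3&11|=86, |div by 5&11|=51, |div by all|=17.
By inclusion-exclusion, divisible by at least one: 948+568+258-189-86-51+17 = 1465.
Not divisible by any: 2844 - 1465.

Final answer: 1379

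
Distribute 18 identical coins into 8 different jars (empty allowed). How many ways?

Stars and bars: C(n+k-1, k-1) = C(25,7).

Final answer: C(25,7) = 480700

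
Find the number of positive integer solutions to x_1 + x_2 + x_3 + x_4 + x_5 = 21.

Substitute x'_i = x_i - 1 (so x'_i >= 0). Then sum x'_i = 21 - 5 = 16.
Stars and bars: C(16+5-1, 5-1) = C(20,4).

Final answer: C(20,4) = 4845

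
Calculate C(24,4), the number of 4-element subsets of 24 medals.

C(24,4) = 24!/(4! x (24-4)!).

Final answer: C(24,4) = 10626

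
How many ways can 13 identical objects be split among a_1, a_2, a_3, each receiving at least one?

Substitute a'_i = a_i - 1 (so a'_i >= 0). Then sum a'_i = 13 - 3 = 10.
Stars and bars: C(10+3-1, 3-1) = C(12,2).

Final answer: C(12,2) = 66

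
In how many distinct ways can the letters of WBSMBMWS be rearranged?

Letters (B:2, M:2, S:2, W:2). Total letters: 8.
Permutations = 8!/(2! x 2! x 2! x 2!).

Final answer: 2520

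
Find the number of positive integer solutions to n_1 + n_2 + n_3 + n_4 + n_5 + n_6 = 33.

Substitute n'_i = n_i - 1 (so n'_i >= 0). Then sum n'_i = 33 - 6 = 27.
Stars and bars: C(27+6-1, 6-1) = C(32,5).

Final answer: C(32,5) = 201376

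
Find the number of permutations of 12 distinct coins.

The number of ways to arrange 12 distinct objects is 12!.

Final answer: 12! = 479001600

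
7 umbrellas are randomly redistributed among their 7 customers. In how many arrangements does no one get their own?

Derangements satisfy D(n) = (n-1)(D(n-1) + D(n-2)), starting from D(0)=1, D(1)=0.
D(2) = 1 x (0 + 1) = 1
D(3) = 2 x (1 + 0) = 2
D(4) = 3 x (2 + 1) = 9
D(5) = 4 x (9 + 2) = 44
D(6) = 5 x (44 + 9) = 265
D(7) = 6 x (D(6) + D(5)) = 6 x (265 + 44)

Final answer: D(7) = 1854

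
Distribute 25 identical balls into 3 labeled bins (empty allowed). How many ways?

Stars and bars: C(n+k-1, k-1) = C(27,2).

Final answer: C(27,2) = 351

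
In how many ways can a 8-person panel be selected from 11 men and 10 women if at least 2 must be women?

Sum over valid woman counts:
C(10,2)C(11,6) = 20790
C(10,3)C(11,5) = 55440
C(10,4)C(11,4) = 69300
C(10,5)C(11,3) = 41580
C(10,6)C(11,2) = 11550
C(10,7)C(11,1) = 1320
C(10,8)C(11,0) = 45
Total: 20790 + 55440 + 69300 + 41580 + 11550 + 1320 + 45.

Final answer: 200025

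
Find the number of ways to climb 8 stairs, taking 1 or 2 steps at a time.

Let f(n) be the number of climbs. Removing the last move (1 or 2 steps) gives f(n) = f(n-1) + f(n-2); base cases f(1)=1, f(2)=2.
Iterating the recurrence: f(1)=1, f(2)=2, f(3)=3, f(4)=5, f(5)=8, f(6)=13, f(7)=21, f(8)=34.

Final answer: 34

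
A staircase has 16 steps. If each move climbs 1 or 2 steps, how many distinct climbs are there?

Let f(n) count the ways. The last step is size 1 or 2, so f(n) = f(n-1) + f(n-2) with f(1)=1, f(2)=2.
Computing successive values: f(1)=1, f(2)=2, f(3)=3, f(4)=5, f(5)=8, f(6)=13, f(7)=21, f(8)=34, f(9)=55, f(10)=89, f(11)=144, f(12)=233, f(13)=377, f(14)=610, f(15)=987, f(16)=1597.

Final answer: 1597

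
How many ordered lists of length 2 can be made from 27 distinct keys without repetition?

P(27,2) = 27!/(27-2)! = 27!/25!.

Final answer: P(27,2) = 702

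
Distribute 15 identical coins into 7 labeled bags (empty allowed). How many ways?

Stars and bars: C(n+k-1, k-1) = C(21,6).

Final answer: C(21,6) = 54264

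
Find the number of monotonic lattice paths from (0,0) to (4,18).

Each path has 4 right steps and 18 up steps in some order (22 steps total).
Choose which 18 of the 22 steps are up: C(22,18).

Final answer: C(22,18) = 7315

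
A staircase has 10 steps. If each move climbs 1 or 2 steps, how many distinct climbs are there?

Let f(n) be the number of climbs. Removing the last move (1 or 2 steps) gives f(n) = f(n-1) + f(n-2); base cases f(1)=1, f(2)=2.
Iterating the recurrence: f(1)=1, f(2)=2, f(3)=3, f(4)=5, f(5)=8, f(6)=13, f(7)=21, f(8)=34, f(9)=55, f(10)=89.

Final answer: 89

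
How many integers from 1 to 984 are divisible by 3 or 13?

Multiples of 3: 328. Multiples of 13: 75. Of both (lcm=39): 25.
By inclusion-exclusion: 328 + 75 - 25.

Final answer: 378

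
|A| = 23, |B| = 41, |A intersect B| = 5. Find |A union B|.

|A union B| = |A| + |B| - |A intersect B| = 23 + 41 - 5.

Final answer: 59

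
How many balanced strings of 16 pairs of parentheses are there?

This is a standard Catalan-number count: the answer is C_n. Here n = 16 (pairs).
C_n = (2n)!/(n!(n+1)!), so C_{16} = 32!/(16! x 17!) = C(32,16)/17 = 601080390/17.

Final answer: C_{16} = 35357670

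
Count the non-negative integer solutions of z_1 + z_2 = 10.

Stars and bars with 10 stars and 1 bars:
C(10+2-1, 2-1) = C(11,1).

Final answer: C(11,1) = 11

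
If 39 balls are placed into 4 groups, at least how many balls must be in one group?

By the pigeonhole principle: ceiling(39/4).

Final answer: 10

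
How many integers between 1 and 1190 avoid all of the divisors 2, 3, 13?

|div by 2|=595, |div by 3|=396, |div by 13|=91.
|div by 2&3|=198, |div by 2&13|=45, |div by 3&13|=30, |div by all|=15.
By inclusion-exclusion, divisible by at least one: 595+396+91-198-45-30+15 = 824.
Not divisible by any: 1190 - 824.

Final answer: 366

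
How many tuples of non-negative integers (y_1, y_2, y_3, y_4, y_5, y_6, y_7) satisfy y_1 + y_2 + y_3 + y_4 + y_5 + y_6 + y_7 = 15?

Stars and bars with 15 stars and 6 bars:
C(15+7-1, 7-1) = C(21,6).

Final answer: C(21,6) = 54264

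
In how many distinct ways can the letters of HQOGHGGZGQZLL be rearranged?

Letters (G:4, H:2, L:2, O:1, Q:2, Z:2). Total letters: 13.
Permutations = 13!/(4! x 2! x 2! x 2! x 2!).

Final answer: 16216200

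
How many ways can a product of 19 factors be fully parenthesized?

This is counted by the nth Catalan number C_n. Here n = 19 - 1 = 18.
C_n = (2n)!/(n!(n+1)!), so C_{18} = 36!/(18! x 19!) = C(36,18)/19 = 9075135300/19.

Final answer: C_{18} = 477638700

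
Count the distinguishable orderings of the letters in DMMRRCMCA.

Letters (A:1, C:2, D:1, M:3, R:2). Total letters: 9.
Permutations = 9!/(3! x 2! x 2!).

Final answer: 15120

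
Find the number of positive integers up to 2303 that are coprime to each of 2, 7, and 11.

|div by 2|=1151, |div by 7|=329, |div by 11|=209.
|div by 2&7|=164, |div by 2&11|=104, |div by 7&11|=29, |div by all|=14.
By inclusion-exclusion, divisible by at least one: 1151+329+209-164-104-29+14 = 1406.
Not divisible by any: 2303 - 1406.

Final answer: 897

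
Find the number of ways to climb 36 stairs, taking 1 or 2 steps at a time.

Let f(n) be the number of climbs. Removing the last move (1 or 2 steps) gives f(n) = f(n-1) + f(n-2); base cases f(1)=1, f(2)=2.
Iterating the recurrence: f(1)=1, f(2)=2, f(3)=3, f(4)=5, f(5)=8, f(6)=13, f(7)=21, f(8)=34, f(9)=55, f(10)=89, f(11)=144, f(12)=233, f(13)=377, f(14)=610, f(15)=987, f(16)=1597, f(17)=2584, f(18)=4181, f(19)=6765, f(20)=10946, f(21)=17711, f(22)=28657, f(23)=46368, f(24)=75025, f(25)=121393, f(26)=196418, f(27)=317811, f(28)=514229, f(29)=832040, f(30)=1346269, f(31)=2178309, f(32)=3524578, f(33)=5702887, f(34)=9227465, f(35)=14930352, f(36)=24157817.

Final answer: 24157817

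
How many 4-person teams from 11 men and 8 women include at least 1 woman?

Sum over valid woman counts:
C(8,1)C(11,3) = 1320
C(8,2)C(11,2) = 1540
C(8,3)C(11,1) = 616
C(8,4)C(11,0) = 70
Total: 1320 + 1540 + 616 + 70.

Final answer: 3546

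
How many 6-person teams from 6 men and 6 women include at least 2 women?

Sum over valid woman counts:
C(6,2)C(6,4) = 225
C(6,3)C(6,3) = 400
C(6,4)C(6,2) = 225
C(6,5)C(6,1) = 36
C(6,6)C(6,0) = 1
Total: 225 + 400 + 225 + 36 + 1.

Final answer: 887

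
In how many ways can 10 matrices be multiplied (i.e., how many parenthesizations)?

This is counted by the nth Catalan number C_n. Here n = 10 - 1 = 9.
Using C_0 = 1 and C_(k+1) = C_k x 2(2k+1)/(k+2), build up term by term: C_1=1, C_2=2, C_3=5, C_4=14, C_5=42, C_6=132, C_7=429, C_8=1430, C_9=4862.

Final answer: C_{9} = 4862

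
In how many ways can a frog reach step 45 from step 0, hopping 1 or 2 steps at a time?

Let f(n) count the ways. The last step is size 1 or 2, so f(n) = f(n-1) + f(n-2) with f(1)=1, f(2)=2.
Computing successive values: f(1)=1, f(2)=2, f(3)=3, f(4)=5, f(5)=8, f(6)=13, f(7)=21, f(8)=34, f(9)=55, f(10)=89, f(11)=144, f(12)=233, f(13)=377, f(14)=610, f(15)=987, f(16)=1597, f(17)=2584, f(18)=4181, f(19)=6765, f(20)=10946, f(21)=17711, f(22)=28657, f(23)=46368, f(24)=75025, f(25)=121393, f(26)=196418, f(27)=317811, f(28)=514229, f(29)=832040, f(30)=1346269, f(31)=2178309, f(32)=3524578, f(33)=5702887, f(34)=9227465, f(35)=14930352, f(36)=24157817, f(37)=39088169, f(38)=63245986, f(39)=102334155, f(40)=165580141, f(41)=267914296, f(42)=433494437, f(43)=701408733, f(44)=1134903170, f(45)=1836311903.

Final answer: 1836311903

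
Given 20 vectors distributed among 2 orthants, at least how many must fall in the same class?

By pigeonhole with 20 objects and 2 categories: ceiling(20/2).

Final answer: 10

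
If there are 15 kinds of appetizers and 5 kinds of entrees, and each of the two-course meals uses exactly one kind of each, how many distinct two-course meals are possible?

By the multiplication principle: 15 x 5.

Final answer: 75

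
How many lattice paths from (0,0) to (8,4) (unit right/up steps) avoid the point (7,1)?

Total paths to (8,4): C(12,4) = 495.
Paths through (7,1): C(8,1) x C(4,3) = 32.
Avoiding (7,1): 495 - 32.

Final answer: 463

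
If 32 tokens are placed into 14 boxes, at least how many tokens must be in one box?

By the pigeonhole principle: ceiling(32/14).

Final answer: 3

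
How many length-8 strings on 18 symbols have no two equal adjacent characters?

Let g(n) count such strings. g(1) = 18, and each valid string of length n-1 extends in 17 ways (any symbol but the last), so g(n) = 17 g(n-1).
Total: g(8) = 18 x 17^7.

Final answer: 18 x 17^{7} = 7386096114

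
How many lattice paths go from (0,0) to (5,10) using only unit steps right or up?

Each path has 5 right steps and 10 up steps in some order (15 steps total).
Choose which 10 of the 15 steps are up: C(15,10).

Final answer: C(15,10) = 3003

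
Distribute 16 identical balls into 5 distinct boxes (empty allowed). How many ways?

Stars and bars: C(n+k-1, k-1) = C(20,4).

Final answer: C(20,4) = 4845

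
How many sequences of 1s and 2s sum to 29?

Let f(n) count the ways. The last step is size 1 or 2, so f(n) = f(n-1) + f(n-2) with f(1)=1, f(2)=2.
Iterating the recurrence: f(1)=1, f(2)=2, f(3)=3, f(4)=5, f(5)=8, f(6)=13, f(7)=21, f(8)=34, f(9)=55, f(10)=89, f(11)=144, f(12)=233, f(13)=377, f(14)=610, f(15)=987, f(16)=1597, f(17)=2584, f(18)=4181, f(19)=6765, f(20)=10946, f(21)=17711, f(22)=28657, f(23)=46368, f(24)=75025, f(25)=121393, f(26)=196418, f(27)=317811, f(28)=514229, f(29)=832040.

Final answer: 832040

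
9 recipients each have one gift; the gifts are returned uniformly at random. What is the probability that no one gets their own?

D(n) = (n-1)(D(n-1) + D(n-2)), D(0)=1, D(1)=0.
Building up: D(2)=1, D(3)=2, D(4)=9, D(5)=44, D(6)=265, D(7)=1854, D(8)=14833, D(9)=133496.
Total arrangements: 9! = 362880.
Probability = D(9)/9! = 16687/45360.

Final answer: D(9)/9! = 133496/362880 = 0.367879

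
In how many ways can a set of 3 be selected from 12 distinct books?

C(12,3) = 12!/(3! x 9!).

Final answer: \binom{12}{3} = 220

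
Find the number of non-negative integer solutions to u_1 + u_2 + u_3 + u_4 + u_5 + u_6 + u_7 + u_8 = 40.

Stars and bars with 40 stars and 7 bars:
C(40+8-1, 8-1) = C(47,7).

Final answer: C(47,7) = 62891499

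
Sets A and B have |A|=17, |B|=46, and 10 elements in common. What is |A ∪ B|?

|A union B| = |A| + |B| - |A intersect B| = 17 + 46 - 10.

Final answer: 53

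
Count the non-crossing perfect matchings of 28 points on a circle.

The structures are counted by the Catalan number C_n. Here n = 28/2 = 14.
C_n = C(2n,n) - C(2n,n+1), so C_{14} = C(28,14) - C(28,15) = 40116600 - 37442160.

Final answer: C_{14} = 2674440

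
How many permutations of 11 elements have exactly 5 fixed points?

Choose which 5 elements are fixed: C(11,5) = 462.
Derange the remaining 6 using D(j) = (j-1)(D(j-1) + D(j-2)), D(0)=1, D(1)=0: D(2)=1, D(3)=2, D(4)=9, D(5)=44, D(6)=265.
Total: 462 x 265.

Final answer: C(11,5) D(6) = 122430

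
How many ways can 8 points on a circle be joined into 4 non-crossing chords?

This is counted by the nth Catalan number C_n. Here n = 8/2 = 4.
Using C_0 = 1 and C_(k+1) = C_k x 2(2k+1)/(k+2), build up term by term: C_1=1, C_2=2, C_3=5, C_4=14.

Final answer: C_{4} = 14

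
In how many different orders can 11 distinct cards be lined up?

The number of ways to arrange 11 distinct objects is 11!.

Final answer: 11! = 39916800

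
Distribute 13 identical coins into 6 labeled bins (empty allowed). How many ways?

Stars and bars: C(n+k-1, k-1) = C(18,5).

Final answer: C(18,5) = 8568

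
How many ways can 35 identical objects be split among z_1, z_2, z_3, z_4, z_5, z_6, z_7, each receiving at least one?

Substitute z'_i = z_i - 1 (so z'_i >= 0). Then sum z'_i = 35 - 7 = 28.
Stars and bars: C(28+7-1, 7-1) = C(34,6).

Final answer: C(34,6) = 1344904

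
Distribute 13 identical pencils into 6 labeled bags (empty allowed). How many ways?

Stars and bars: C(n+k-1, k-1) = C(18,5).

Final answer: C(18,5) = 8568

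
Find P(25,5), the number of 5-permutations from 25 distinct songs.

P(25,5) = 25!/(25-5)! = 25!/20!.

Final answer: P(25,5) = 6375600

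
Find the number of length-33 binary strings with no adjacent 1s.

Let a(n) count valid strings. If the last bit is 0 the prefix is any valid string of length n-1; if it is 1 the string must end in 01 with a valid prefix of length n-2. So a(n) = a(n-1) + a(n-2), a(1)=2, a(2)=3.
Computing successive values: a(1)=2, a(2)=3, a(3)=5, a(4)=8, a(5)=13, a(6)=21, a(7)=34, a(8)=55, a(9)=89, a(10)=144, a(11)=233, a(12)=377, a(13)=610, a(14)=987, a(15)=1597, a(16)=2584, a(17)=4181, a(18)=6765, a(19)=10946, a(20)=17711, a(21)=28657, a(22)=46368, a(23)=75025, a(24)=121393, a(25)=196418, a(26)=317811, a(27)=514229, a(28)=832040, a(29)=1346269, a(30)=2178309, a(31)=3524578, a(32)=5702887, a(33)=9227465.

Final answer: 9227465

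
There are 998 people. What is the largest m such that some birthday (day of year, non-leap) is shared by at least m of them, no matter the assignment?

There are 365 possible values for birthday (day of year, non-leap). With 998 people and 365 categories, by pigeonhole: ceiling(998/365).

Final answer: 3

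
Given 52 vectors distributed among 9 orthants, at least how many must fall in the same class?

By pigeonhole with 52 objects and 9 categories: ceiling(52/9).

Final answer: 6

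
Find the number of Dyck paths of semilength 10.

Total monotonic paths to (10,10): C(20,10) = 184756.
By the reflection principle, paths that go above the diagonal number C(20,11) = 167960.
Valid Dyck paths: 184756 - 167960.
(Check: C(20,10) - C(20,11) = C(20,10)/11, the Catalan number C_{10}.)

Final answer: C_{10} = 16796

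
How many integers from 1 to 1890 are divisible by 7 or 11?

Multiples of 7: 270. Multiples of 11: 171. Of both (lcm=77): 24.
By inclusion-exclusion: 270 + 171 - 24.

Final answer: 417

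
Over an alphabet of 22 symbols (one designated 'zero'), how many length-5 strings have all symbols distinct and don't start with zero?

The leading digit has 21 choices (anything but zero); the next has 21 (anything but the first), then 20, and so on, one fewer each time.
Total: 21 x 21 x 20 x 19 x 18.

Final answer: 3016440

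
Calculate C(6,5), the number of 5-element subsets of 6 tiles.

C(6,5) = 6!/(5! x (6-5)!).

Final answer: C(6,5) = 6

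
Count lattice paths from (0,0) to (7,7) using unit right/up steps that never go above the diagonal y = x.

Total monotonic paths to (7,7): C(14,7) = 3432.
Paths that cross above y=x (reflection bijection): C(14,8) = 3003.
Valid Dyck paths: 3432 - 3003.
(These counts are the Catalan numbers.)

Final answer: C_{7} = 429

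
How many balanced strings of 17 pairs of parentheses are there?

This is a standard Catalan-number count: the answer is C_n. Here n = 17 (pairs).
C_n = (2n)!/(n!(n+1)!), so C_{17} = 34!/(17! x 18!) = C(34,17)/18 = 2333606220/18.

Final answer: C_{17} = 129644790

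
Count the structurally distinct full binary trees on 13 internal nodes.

This is a standard Catalan-number count: the answer is C_n. Here n = 13.
Using C_0 = 1 and C_(k+1) = C_k x 2(2k+1)/(k+2), build up term by term: C_1=1, C_2=2, C_3=5, C_4=14, C_5=42, C_6=132, C_7=429, C_8=1430, C_9=4862, C_10=16796, C_11=58786, C_12=208012, C_13=742900.

Final answer: C_{13} = 742900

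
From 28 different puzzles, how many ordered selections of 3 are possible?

P(28,3) = 28!/(28-3)! = 28!/25!.

Final answer: P(28,3) = 19656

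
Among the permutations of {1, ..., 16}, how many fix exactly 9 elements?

Choose which 9 elements are fixed: C(16,9) = 11440.
Derange the remaining 7 using D(j) = (j-1)(D(j-1) + D(j-2)), D(0)=1, D(1)=0: D(2)=1, D(3)=2, D(4)=9, D(5)=44, D(6)=265, D(7)=1854.
Total: 11440 x 1854.

Final answer: C(16,9) D(7) = 21209760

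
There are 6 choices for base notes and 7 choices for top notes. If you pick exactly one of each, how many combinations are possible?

By the multiplication principle: 6 x 7.

Final answer: 42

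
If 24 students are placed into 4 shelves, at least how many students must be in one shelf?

By the pigeonhole principle: ceiling(24/4).

Final answer: 6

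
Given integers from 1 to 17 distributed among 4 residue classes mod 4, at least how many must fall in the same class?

By pigeonhole with 17 objects and 4 categories: ceiling(17/4).

Final answer: 5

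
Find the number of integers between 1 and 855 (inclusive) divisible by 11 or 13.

Multiples of 11: 77. Multiples of 13: 65. Of both (lcm=143): 5.
By inclusion-exclusion: 77 + 65 - 5.

Final answer: 137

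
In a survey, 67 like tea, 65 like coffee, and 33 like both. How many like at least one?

|A union B| = |A| + |B| - |A intersect B| = 67 + 65 - 33.

Final answer: 99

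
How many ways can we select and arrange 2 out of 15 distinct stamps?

P(15,2) = 15!/(15-2)! = 15!/13!.

Final answer: P(15,2) = 210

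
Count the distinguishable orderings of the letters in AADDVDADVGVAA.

Letters (A:5, D:4, G:1, V:3). Total letters: 13.
Permutations = 13!/(5! x 4! x 3!).

Final answer: 360360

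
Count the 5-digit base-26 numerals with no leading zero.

In base 26, the leading digit has 25 choices (1..25); each of the remaining 4 digits has 26 choices.
Total: 25 x 26^4.

Final answer: 11424400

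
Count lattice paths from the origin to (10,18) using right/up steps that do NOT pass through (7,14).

Total paths to (10,18): C(28,18) = 13123110.
Paths through (7,14): C(21,14) x C(7,4) = 4069800.
Avoiding (7,14): 13123110 - 4069800.

Final answer: 9053310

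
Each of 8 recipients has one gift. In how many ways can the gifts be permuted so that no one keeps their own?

Derangements satisfy D(n) = (n-1)(D(n-1) + D(n-2)), starting from D(0)=1, D(1)=0.
D(2) = 1 x (0 + 1) = 1
D(3) = 2 x (1 + 0) = 2
D(4) = 3 x (2 + 1) = 9
D(5) = 4 x (9 + 2) = 44
D(6) = 5 x (44 + 9) = 265
D(7) = 6 x (265 + 44) = 1854
D(8) = 7 x (D(7) + D(6)) = 7 x (1854 + 265)

Final answer: D(8) = 14833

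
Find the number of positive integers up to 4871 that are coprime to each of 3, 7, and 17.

|div by 3|=1623, |div by 7|=695, |div by 17|=286.
|div by 3&7|=231, |div by 3&17|=95, |div by 7&17|=40, |div by all|=13.
By inclusion-exclusion, divisible by at least one: 1623+695+286-231-95-40+13 = 2251.
Not divisible by any: 4871 - 2251.

Final answer: 2620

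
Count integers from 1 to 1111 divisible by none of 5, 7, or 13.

|div by 5|=222, |div by 7|=158, |div by 13|=85.
|div by 5&7|=31, |div by 5&13|=17, |div by 7&13|=12, |div by all|=2.
By inclusion-exclusion, divisible by at least one: 222+158+85-31-17-12+2 = 407.
Not divisible by any: 1111 - 407.

Final answer: 704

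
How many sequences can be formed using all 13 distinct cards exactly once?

The number of ways to arrange 13 distinct objects is 13!.

Final answer: 13! = 6227020800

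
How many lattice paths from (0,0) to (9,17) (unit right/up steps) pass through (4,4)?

Paths (0,0)->(4,4): C(8,4) = 70.
Paths (4,4)->(9,17): C(18,13) = 8568.
By multiplication principle: 70 x 8568.

Final answer: 599760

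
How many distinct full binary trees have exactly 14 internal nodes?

The structures are counted by the Catalan number C_n. Here n = 14.
C_n = C(2n,n)/(n+1), so C_{14} = C(28,14)/15 = 40116600/15.

Final answer: C_{14} = 2674440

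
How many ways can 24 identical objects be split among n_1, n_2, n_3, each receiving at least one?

Substitute n'_i = n_i - 1 (so n'_i >= 0). Then sum n'_i = 24 - 3 = 21.
Stars and bars: C(21+3-1, 3-1) = C(23,2).

Final answer: C(23,2) = 253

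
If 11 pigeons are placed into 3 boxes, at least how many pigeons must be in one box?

By the pigeonhole principle: ceiling(11/3).

Final answer: 4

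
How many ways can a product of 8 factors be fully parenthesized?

The structures are counted by the Catalan number C_n. Here n = 8 - 1 = 7.
C_n = (2n)!/(n!(n+1)!), so C_{7} = 14!/(7! x 8!) = C(14,7)/8 = 3432/8.

Final answer: C_{7} = 429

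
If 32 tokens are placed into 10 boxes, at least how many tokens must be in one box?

By the pigeonhole principle: ceiling(32/10).

Final answer: 4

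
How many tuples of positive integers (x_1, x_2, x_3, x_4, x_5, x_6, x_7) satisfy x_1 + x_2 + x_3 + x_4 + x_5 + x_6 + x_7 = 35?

Substitute x'_i = x_i - 1 (so x'_i >= 0). Then sum x'_i = 35 - 7 = 28.
Stars and bars: C(28+7-1, 7-1) = C(34,6).

Final answer: C(34,6) = 1344904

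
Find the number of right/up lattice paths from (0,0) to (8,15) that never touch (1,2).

Total paths to (8,15): C(23,15) = 490314.
Paths through (1,2): C(3,2) x C(20,13) = 232560.
Avoiding (1,2): 490314 - 232560.

Final answer: 257754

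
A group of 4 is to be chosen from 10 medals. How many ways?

C(10,4) = 10!/(4! x (10-4)!).

Final answer: C(10,4) = 210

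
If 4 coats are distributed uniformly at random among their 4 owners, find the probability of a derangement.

Use the recurrence D(n) = (n-1)(D(n-1) + D(n-2)) with D(0)=1, D(1)=0.
Building up: D(2)=1, D(3)=2, D(4)=9.
Total arrangements: 4! = 24.
Probability = D(4)/4! = 3/8.

Final answer: D(4)/4! = 9/24 = 0.375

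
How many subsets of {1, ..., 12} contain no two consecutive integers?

Condition on whether n belongs to the subset: if not, any valid subset of {1, ..., n-1} works (a(n-1)); if so, n-1 is excluded and the rest is a valid subset of {1, ..., n-2} (a(n-2)). Hence a(n) = a(n-1) + a(n-2), a(1)=2, a(2)=3.
Iterating the recurrence: a(1)=2, a(2)=3, a(3)=5, a(4)=8, a(5)=13, a(6)=21, a(7)=34, a(8)=55, a(9)=89, a(10)=144, a(11)=233, a(12)=377.

Final answer: 377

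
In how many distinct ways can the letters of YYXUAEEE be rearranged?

Letters (A:1, E:3, U:1, X:1, Y:2). Total letters: 8.
Permutations = 8!/(3! x 2!).

Final answer: 3360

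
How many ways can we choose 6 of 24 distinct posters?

C(24,6) = 24!/(6! x (24-6)!).

Final answer: C(24,6) = 134596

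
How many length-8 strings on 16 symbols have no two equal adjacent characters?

First character: 16 choices. Each subsequent: 15 choices (must differ from the previous one).
Total: 16 x 15^7.

Final answer: 16 x 15^{7} = 2733750000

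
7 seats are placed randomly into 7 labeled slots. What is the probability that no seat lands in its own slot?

Use the recurrence D(n) = (n-1)(D(n-1) + D(n-2)) with D(0)=1, D(1)=0.
Building up: D(2)=1, D(3)=2, D(4)=9, D(5)=44, D(6)=265, D(7)=1854.
Total arrangements: 7! = 5040.
Probability = D(7)/7! = 103/280.

Final answer: D(7)/7! = 1854/5040 = 0.367857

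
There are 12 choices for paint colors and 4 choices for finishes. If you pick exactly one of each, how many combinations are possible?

By the multiplication principle: 12 x 4.

Final answer: 48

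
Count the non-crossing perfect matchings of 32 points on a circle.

This is counted by the nth Catalan number C_n. Here n = 32/2 = 16.
C_n = C(2n,n)/(n+1), so C_{16} = C(32,16)/17 = 601080390/17.

Final answer: C_{16} = 35357670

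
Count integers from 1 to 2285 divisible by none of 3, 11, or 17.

|div by 3|=761, |div by 11|=207, |div by 17|=134.
|div by 3&11|=69, |div by 3&17|=44, |div by 11&17|=12, |div by all|=4.
By inclusion-exclusion, divisible by at least one: 761+207+134-69-44-12+4 = 981.
Not divisible by any: 2285 - 981.

Final answer: 1304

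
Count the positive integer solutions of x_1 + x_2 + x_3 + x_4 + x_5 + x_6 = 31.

Substitute x'_i = x_i - 1 (so x'_i >= 0). Then sum x'_i = 31 - 6 = 25.
Stars and bars: C(25+6-1, 6-1) = C(30,5).

Final answer: C(30,5) = 142506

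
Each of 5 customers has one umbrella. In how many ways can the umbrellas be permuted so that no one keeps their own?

D(n) = (n-1)(D(n-1) + D(n-2)), D(0)=1, D(1)=0.
D(2) = 1 x (0 + 1) = 1
D(3) = 2 x (1 + 0) = 2
D(4) = 3 x (2 + 1) = 9
D(5) = 4 x (D(4) + D(3)) = 4 x (9 + 2)

Final answer: D(5) = 44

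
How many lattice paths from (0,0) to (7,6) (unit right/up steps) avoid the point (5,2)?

Total paths to (7,6): C(13,6) = 1716.
Paths through (5,2): C(7,2) x C(6,4) = 315.
Avoiding (5,2): 1716 - 315.

Final answer: 1401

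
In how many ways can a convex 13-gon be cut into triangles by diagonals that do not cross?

This is counted by the nth Catalan number C_n. Here n = 13 - 2 = 11.
C_n = C(2n,n) - C(2n,n+1), so C_{11} = C(22,11) - C(22,12) = 705432 - 646646.

Final answer: C_{11} = 58786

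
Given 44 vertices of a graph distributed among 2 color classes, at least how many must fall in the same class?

By pigeonhole with 44 objects and 2 categories: ceiling(44/2).

Final answer: 22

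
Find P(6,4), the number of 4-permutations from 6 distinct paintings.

P(6,4) = 6!/(6-4)! = 6!/2!.

Final answer: P(6,4) = 360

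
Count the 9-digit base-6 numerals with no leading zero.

These are the integers in [6^8, 6^9), so the count is 6^9 - 6^8 = 5 x 6^8.

Final answer: 8398080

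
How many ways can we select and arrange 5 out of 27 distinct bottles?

P(27,5) = 27!/(27-5)! = 27!/22!.

Final answer: P(27,5) = 9687600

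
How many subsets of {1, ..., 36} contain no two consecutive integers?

Condition on whether n belongs to the subset: if not, any valid subset of {1, ..., n-1} works (a(n-1)); if so, n-1 is excluded and the rest is a valid subset of {1, ..., n-2} (a(n-2)). Hence a(n) = a(n-1) + a(n-2), a(1)=2, a(2)=3.
Computing successive values: a(1)=2, a(2)=3, a(3)=5, a(4)=8, a(5)=13, a(6)=21, a(7)=34, a(8)=55, a(9)=89, a(10)=144, a(11)=233, a(12)=377, a(13)=610, a(14)=987, a(15)=1597, a(16)=2584, a(17)=4181, a(18)=6765, a(19)=10946, a(20)=17711, a(21)=28657, a(22)=46368, a(23)=75025, a(24)=121393, a(25)=196418, a(26)=317811, a(27)=514229, a(28)=832040, a(29)=1346269, a(30)=2178309, a(31)=3524578, a(32)=5702887, a(33)=9227465, a(34)=14930352, a(35)=24157817, a(36)=39088169.

Final answer: 39088169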